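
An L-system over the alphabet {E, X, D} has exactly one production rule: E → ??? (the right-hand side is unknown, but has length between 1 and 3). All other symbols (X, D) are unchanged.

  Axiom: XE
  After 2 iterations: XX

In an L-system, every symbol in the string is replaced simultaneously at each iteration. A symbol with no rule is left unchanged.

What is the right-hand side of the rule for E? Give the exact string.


Answer: X

Derivation:
Trying E → X:
  Step 0: XE
  Step 1: XX
  Step 2: XX
Matches the given result.


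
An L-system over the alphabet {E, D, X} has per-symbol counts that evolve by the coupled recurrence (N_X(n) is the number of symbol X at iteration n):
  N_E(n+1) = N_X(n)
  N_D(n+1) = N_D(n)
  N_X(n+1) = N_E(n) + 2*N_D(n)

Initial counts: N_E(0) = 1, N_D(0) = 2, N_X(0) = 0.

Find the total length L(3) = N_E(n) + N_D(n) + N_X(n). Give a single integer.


Step 0: N_E=1, N_D=2, N_X=0, L=3
Step 1: N_E=0, N_D=2, N_X=5, L=7
Step 2: N_E=5, N_D=2, N_X=4, L=11
Step 3: N_E=4, N_D=2, N_X=9, L=15

Answer: 15


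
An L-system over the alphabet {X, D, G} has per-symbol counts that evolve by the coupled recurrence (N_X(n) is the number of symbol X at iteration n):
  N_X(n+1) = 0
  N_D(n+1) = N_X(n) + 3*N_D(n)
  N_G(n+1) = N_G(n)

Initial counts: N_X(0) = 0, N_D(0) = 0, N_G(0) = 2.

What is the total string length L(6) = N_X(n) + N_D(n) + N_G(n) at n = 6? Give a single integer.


Answer: 2

Derivation:
Step 0: N_X=0, N_D=0, N_G=2, L=2
Step 1: N_X=0, N_D=0, N_G=2, L=2
Step 2: N_X=0, N_D=0, N_G=2, L=2
Step 3: N_X=0, N_D=0, N_G=2, L=2
Step 4: N_X=0, N_D=0, N_G=2, L=2
Step 5: N_X=0, N_D=0, N_G=2, L=2
Step 6: N_X=0, N_D=0, N_G=2, L=2


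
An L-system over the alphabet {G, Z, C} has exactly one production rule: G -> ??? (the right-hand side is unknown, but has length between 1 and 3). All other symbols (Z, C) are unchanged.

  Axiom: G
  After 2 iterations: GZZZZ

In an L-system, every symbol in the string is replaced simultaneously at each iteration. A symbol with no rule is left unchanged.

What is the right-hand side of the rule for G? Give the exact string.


Answer: GZZ

Derivation:
Trying G -> GZZ:
  Step 0: G
  Step 1: GZZ
  Step 2: GZZZZ
Matches the given result.


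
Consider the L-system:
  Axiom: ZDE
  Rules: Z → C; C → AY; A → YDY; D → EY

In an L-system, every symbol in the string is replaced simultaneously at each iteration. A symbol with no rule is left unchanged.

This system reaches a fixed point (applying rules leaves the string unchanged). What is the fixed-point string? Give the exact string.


Answer: YEYYYEYE

Derivation:
Step 0: ZDE
Step 1: CEYE
Step 2: AYEYE
Step 3: YDYYEYE
Step 4: YEYYYEYE
Step 5: YEYYYEYE  (unchanged — fixed point at step 4)


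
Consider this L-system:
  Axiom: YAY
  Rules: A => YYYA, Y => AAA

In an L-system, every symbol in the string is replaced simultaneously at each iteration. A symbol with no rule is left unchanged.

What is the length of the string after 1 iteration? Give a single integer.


Step 0: length = 3
Step 1: length = 10

Answer: 10


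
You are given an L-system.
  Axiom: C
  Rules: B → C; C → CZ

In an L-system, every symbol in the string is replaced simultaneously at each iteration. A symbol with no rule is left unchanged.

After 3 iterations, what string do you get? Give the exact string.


Step 0: C
Step 1: CZ
Step 2: CZZ
Step 3: CZZZ

Answer: CZZZ


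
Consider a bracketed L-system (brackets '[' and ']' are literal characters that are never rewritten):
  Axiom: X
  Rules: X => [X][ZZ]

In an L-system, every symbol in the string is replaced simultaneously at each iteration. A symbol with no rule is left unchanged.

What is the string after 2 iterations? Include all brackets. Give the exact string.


Step 0: X
Step 1: [X][ZZ]
Step 2: [[X][ZZ]][ZZ]

Answer: [[X][ZZ]][ZZ]


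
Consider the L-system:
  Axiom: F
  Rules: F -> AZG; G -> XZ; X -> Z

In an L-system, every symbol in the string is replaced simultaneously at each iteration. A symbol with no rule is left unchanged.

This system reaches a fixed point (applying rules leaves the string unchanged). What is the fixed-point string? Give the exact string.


Step 0: F
Step 1: AZG
Step 2: AZXZ
Step 3: AZZZ
Step 4: AZZZ  (unchanged — fixed point at step 3)

Answer: AZZZ


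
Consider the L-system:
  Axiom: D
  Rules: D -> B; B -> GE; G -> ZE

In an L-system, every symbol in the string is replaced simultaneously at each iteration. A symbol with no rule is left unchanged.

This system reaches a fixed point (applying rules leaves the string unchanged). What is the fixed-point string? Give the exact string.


Step 0: D
Step 1: B
Step 2: GE
Step 3: ZEE
Step 4: ZEE  (unchanged — fixed point at step 3)

Answer: ZEE


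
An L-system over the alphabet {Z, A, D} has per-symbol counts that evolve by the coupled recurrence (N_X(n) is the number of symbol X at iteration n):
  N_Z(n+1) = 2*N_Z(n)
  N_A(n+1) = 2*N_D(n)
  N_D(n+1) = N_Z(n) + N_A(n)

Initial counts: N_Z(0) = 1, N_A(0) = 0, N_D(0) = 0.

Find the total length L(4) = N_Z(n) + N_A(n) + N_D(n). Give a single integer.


Answer: 40

Derivation:
Step 0: N_Z=1, N_A=0, N_D=0, L=1
Step 1: N_Z=2, N_A=0, N_D=1, L=3
Step 2: N_Z=4, N_A=2, N_D=2, L=8
Step 3: N_Z=8, N_A=4, N_D=6, L=18
Step 4: N_Z=16, N_A=12, N_D=12, L=40


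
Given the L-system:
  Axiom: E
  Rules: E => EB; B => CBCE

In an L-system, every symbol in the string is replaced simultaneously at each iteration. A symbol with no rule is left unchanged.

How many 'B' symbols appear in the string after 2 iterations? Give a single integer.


Step 0: E  (0 'B')
Step 1: EB  (1 'B')
Step 2: EBCBCE  (2 'B')

Answer: 2


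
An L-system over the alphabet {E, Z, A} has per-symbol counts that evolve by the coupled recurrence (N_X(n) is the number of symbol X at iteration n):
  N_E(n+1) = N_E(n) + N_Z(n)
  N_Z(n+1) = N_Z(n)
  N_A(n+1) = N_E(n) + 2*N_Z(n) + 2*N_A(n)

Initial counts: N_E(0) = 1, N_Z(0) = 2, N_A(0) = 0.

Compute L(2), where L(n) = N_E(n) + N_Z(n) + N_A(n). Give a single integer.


Answer: 24

Derivation:
Step 0: N_E=1, N_Z=2, N_A=0, L=3
Step 1: N_E=3, N_Z=2, N_A=5, L=10
Step 2: N_E=5, N_Z=2, N_A=17, L=24


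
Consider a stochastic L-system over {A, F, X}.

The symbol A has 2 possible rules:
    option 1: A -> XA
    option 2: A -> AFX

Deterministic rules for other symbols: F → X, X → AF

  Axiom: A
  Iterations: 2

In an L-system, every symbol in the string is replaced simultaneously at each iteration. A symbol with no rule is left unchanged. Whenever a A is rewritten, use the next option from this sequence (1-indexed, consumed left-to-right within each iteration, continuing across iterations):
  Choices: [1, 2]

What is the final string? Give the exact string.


Answer: AFAFX

Derivation:
Step 0: A
Step 1: XA  (used choices [1])
Step 2: AFAFX  (used choices [2])


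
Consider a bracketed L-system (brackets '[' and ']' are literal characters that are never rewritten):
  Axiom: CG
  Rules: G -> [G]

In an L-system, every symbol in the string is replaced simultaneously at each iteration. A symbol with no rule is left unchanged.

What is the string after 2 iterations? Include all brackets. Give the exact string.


Answer: C[[G]]

Derivation:
Step 0: CG
Step 1: C[G]
Step 2: C[[G]]


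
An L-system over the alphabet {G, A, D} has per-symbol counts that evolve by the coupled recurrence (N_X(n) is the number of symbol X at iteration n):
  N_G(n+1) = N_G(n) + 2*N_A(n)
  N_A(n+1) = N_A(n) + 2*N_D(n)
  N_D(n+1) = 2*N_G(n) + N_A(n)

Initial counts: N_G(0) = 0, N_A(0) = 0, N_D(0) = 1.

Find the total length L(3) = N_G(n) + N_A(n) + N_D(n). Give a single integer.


Answer: 24

Derivation:
Step 0: N_G=0, N_A=0, N_D=1, L=1
Step 1: N_G=0, N_A=2, N_D=0, L=2
Step 2: N_G=4, N_A=2, N_D=2, L=8
Step 3: N_G=8, N_A=6, N_D=10, L=24


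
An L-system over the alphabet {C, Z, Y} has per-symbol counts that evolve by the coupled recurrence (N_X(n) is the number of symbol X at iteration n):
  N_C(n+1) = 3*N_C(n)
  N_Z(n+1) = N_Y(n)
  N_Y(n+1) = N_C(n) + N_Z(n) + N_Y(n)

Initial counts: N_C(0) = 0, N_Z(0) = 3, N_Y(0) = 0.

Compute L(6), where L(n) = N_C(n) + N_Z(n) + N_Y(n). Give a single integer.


Answer: 39

Derivation:
Step 0: N_C=0, N_Z=3, N_Y=0, L=3
Step 1: N_C=0, N_Z=0, N_Y=3, L=3
Step 2: N_C=0, N_Z=3, N_Y=3, L=6
Step 3: N_C=0, N_Z=3, N_Y=6, L=9
Step 4: N_C=0, N_Z=6, N_Y=9, L=15
Step 5: N_C=0, N_Z=9, N_Y=15, L=24
Step 6: N_C=0, N_Z=15, N_Y=24, L=39


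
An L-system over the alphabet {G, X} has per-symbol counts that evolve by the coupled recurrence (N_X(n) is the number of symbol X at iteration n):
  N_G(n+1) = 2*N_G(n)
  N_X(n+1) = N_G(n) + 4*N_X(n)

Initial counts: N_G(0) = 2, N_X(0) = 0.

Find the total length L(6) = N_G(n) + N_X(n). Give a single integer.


Answer: 4160

Derivation:
Step 0: N_G=2, N_X=0, L=2
Step 1: N_G=4, N_X=2, L=6
Step 2: N_G=8, N_X=12, L=20
Step 3: N_G=16, N_X=56, L=72
Step 4: N_G=32, N_X=240, L=272
Step 5: N_G=64, N_X=992, L=1056
Step 6: N_G=128, N_X=4032, L=4160


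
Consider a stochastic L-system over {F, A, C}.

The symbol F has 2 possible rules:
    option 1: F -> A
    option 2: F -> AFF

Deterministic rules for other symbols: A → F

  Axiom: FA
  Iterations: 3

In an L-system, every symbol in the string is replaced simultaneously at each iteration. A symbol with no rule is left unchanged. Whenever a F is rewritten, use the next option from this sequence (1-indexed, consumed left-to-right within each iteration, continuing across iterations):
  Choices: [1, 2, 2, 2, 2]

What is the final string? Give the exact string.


Step 0: FA
Step 1: AF  (used choices [1])
Step 2: FAFF  (used choices [2])
Step 3: AFFFAFFAFF  (used choices [2, 2, 2])

Answer: AFFFAFFAFF


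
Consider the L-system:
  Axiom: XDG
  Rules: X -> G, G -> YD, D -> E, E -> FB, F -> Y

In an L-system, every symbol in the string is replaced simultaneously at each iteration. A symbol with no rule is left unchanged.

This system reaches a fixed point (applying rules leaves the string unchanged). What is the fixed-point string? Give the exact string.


Answer: YYBYBYYB

Derivation:
Step 0: XDG
Step 1: GEYD
Step 2: YDFBYE
Step 3: YEYBYFB
Step 4: YFBYBYYB
Step 5: YYBYBYYB
Step 6: YYBYBYYB  (unchanged — fixed point at step 5)


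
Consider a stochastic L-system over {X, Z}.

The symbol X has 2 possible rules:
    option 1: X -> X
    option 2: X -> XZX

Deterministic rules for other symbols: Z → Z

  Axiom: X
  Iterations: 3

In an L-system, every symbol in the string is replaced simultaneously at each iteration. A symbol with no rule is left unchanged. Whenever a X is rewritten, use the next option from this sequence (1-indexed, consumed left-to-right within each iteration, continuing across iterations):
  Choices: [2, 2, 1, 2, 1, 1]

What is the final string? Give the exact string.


Step 0: X
Step 1: XZX  (used choices [2])
Step 2: XZXZX  (used choices [2, 1])
Step 3: XZXZXZX  (used choices [2, 1, 1])

Answer: XZXZXZX


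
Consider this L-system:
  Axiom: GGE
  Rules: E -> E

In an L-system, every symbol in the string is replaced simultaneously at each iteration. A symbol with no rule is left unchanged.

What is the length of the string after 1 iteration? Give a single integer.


Step 0: length = 3
Step 1: length = 3

Answer: 3


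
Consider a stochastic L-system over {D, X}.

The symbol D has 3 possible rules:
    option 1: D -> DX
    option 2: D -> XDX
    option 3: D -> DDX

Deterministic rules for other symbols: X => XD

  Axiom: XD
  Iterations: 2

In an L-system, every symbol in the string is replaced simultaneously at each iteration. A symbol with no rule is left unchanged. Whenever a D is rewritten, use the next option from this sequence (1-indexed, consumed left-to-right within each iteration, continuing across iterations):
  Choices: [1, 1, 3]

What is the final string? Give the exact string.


Answer: XDDXDDXXD

Derivation:
Step 0: XD
Step 1: XDDX  (used choices [1])
Step 2: XDDXDDXXD  (used choices [1, 3])


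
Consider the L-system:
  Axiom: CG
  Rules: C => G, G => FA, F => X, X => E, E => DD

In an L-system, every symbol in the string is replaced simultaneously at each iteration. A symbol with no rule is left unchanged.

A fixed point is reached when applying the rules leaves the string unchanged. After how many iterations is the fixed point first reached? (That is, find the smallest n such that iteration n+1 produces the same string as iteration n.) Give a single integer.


Step 0: CG
Step 1: GFA
Step 2: FAXA
Step 3: XAEA
Step 4: EADDA
Step 5: DDADDA
Step 6: DDADDA  (unchanged — fixed point at step 5)

Answer: 5


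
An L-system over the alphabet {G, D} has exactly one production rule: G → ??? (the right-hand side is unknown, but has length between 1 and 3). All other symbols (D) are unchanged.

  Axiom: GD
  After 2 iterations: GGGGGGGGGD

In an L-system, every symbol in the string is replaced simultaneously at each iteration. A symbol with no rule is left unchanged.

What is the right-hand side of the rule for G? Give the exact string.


Trying G → GGG:
  Step 0: GD
  Step 1: GGGD
  Step 2: GGGGGGGGGD
Matches the given result.

Answer: GGG


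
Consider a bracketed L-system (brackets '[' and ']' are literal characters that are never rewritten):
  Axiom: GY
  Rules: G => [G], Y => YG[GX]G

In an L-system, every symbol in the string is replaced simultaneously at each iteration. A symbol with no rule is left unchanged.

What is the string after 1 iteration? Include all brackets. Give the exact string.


Answer: [G]YG[GX]G

Derivation:
Step 0: GY
Step 1: [G]YG[GX]G


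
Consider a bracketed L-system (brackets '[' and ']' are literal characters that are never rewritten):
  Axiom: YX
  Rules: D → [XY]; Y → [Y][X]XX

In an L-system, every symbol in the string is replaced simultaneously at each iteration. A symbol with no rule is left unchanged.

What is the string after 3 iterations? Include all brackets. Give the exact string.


Step 0: YX
Step 1: [Y][X]XXX
Step 2: [[Y][X]XX][X]XXX
Step 3: [[[Y][X]XX][X]XX][X]XXX

Answer: [[[Y][X]XX][X]XX][X]XXX


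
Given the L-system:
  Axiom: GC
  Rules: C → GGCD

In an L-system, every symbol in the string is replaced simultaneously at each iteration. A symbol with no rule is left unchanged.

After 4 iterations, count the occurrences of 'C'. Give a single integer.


Answer: 1

Derivation:
Step 0: GC  (1 'C')
Step 1: GGGCD  (1 'C')
Step 2: GGGGGCDD  (1 'C')
Step 3: GGGGGGGCDDD  (1 'C')
Step 4: GGGGGGGGGCDDDD  (1 'C')


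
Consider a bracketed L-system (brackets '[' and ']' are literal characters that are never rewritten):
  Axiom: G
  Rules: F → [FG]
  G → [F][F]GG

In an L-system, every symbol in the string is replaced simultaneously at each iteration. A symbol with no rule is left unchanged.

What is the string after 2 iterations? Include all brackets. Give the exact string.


Step 0: G
Step 1: [F][F]GG
Step 2: [[FG]][[FG]][F][F]GG[F][F]GG

Answer: [[FG]][[FG]][F][F]GG[F][F]GG


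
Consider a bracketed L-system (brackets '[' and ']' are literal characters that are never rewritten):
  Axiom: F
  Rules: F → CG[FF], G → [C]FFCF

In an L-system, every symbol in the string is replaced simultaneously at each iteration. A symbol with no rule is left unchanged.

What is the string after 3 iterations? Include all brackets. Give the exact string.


Answer: C[C]CG[FF]CG[FF]CCG[FF][C[C]FFCF[CG[FF]CG[FF]]C[C]FFCF[CG[FF]CG[FF]]]

Derivation:
Step 0: F
Step 1: CG[FF]
Step 2: C[C]FFCF[CG[FF]CG[FF]]
Step 3: C[C]CG[FF]CG[FF]CCG[FF][C[C]FFCF[CG[FF]CG[FF]]C[C]FFCF[CG[FF]CG[FF]]]


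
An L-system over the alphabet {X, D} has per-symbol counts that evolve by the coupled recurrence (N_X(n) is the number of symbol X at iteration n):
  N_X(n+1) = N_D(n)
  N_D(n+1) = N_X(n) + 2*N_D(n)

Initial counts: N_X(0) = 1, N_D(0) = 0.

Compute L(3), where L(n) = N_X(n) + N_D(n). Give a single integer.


Step 0: N_X=1, N_D=0, L=1
Step 1: N_X=0, N_D=1, L=1
Step 2: N_X=1, N_D=2, L=3
Step 3: N_X=2, N_D=5, L=7

Answer: 7


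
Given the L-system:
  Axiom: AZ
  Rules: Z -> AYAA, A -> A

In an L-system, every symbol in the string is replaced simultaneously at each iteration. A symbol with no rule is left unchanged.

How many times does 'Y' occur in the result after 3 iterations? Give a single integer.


Step 0: AZ  (0 'Y')
Step 1: AAYAA  (1 'Y')
Step 2: AAYAA  (1 'Y')
Step 3: AAYAA  (1 'Y')

Answer: 1


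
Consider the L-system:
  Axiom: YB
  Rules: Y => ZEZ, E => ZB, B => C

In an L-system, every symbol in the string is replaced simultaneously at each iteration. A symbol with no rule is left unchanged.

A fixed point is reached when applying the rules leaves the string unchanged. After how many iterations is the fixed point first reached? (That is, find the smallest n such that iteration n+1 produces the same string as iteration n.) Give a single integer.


Step 0: YB
Step 1: ZEZC
Step 2: ZZBZC
Step 3: ZZCZC
Step 4: ZZCZC  (unchanged — fixed point at step 3)

Answer: 3


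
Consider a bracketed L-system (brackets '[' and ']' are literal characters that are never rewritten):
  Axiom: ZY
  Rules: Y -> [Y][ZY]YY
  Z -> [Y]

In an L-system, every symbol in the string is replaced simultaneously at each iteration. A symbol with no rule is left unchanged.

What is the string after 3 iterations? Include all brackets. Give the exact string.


Step 0: ZY
Step 1: [Y][Y][ZY]YY
Step 2: [[Y][ZY]YY][[Y][ZY]YY][[Y][Y][ZY]YY][Y][ZY]YY[Y][ZY]YY
Step 3: [[[Y][ZY]YY][[Y][Y][ZY]YY][Y][ZY]YY[Y][ZY]YY][[[Y][ZY]YY][[Y][Y][ZY]YY][Y][ZY]YY[Y][ZY]YY][[[Y][ZY]YY][[Y][ZY]YY][[Y][Y][ZY]YY][Y][ZY]YY[Y][ZY]YY][[Y][ZY]YY][[Y][Y][ZY]YY][Y][ZY]YY[Y][ZY]YY[[Y][ZY]YY][[Y][Y][ZY]YY][Y][ZY]YY[Y][ZY]YY

Answer: [[[Y][ZY]YY][[Y][Y][ZY]YY][Y][ZY]YY[Y][ZY]YY][[[Y][ZY]YY][[Y][Y][ZY]YY][Y][ZY]YY[Y][ZY]YY][[[Y][ZY]YY][[Y][ZY]YY][[Y][Y][ZY]YY][Y][ZY]YY[Y][ZY]YY][[Y][ZY]YY][[Y][Y][ZY]YY][Y][ZY]YY[Y][ZY]YY[[Y][ZY]YY][[Y][Y][ZY]YY][Y][ZY]YY[Y][ZY]YY


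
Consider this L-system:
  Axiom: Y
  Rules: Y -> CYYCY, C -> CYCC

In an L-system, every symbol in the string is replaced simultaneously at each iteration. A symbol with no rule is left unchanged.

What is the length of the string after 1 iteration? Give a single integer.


Step 0: length = 1
Step 1: length = 5

Answer: 5


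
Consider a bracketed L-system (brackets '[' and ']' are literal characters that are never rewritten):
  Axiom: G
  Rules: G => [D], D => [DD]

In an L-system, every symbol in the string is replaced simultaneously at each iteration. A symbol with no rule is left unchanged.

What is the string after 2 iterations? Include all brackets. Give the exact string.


Answer: [[DD]]

Derivation:
Step 0: G
Step 1: [D]
Step 2: [[DD]]


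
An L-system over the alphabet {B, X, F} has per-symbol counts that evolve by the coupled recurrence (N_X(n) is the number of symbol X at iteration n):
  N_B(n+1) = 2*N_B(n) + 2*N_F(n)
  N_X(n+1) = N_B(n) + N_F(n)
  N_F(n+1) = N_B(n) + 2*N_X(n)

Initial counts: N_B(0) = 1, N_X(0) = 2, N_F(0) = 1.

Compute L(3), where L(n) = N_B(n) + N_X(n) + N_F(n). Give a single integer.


Step 0: N_B=1, N_X=2, N_F=1, L=4
Step 1: N_B=4, N_X=2, N_F=5, L=11
Step 2: N_B=18, N_X=9, N_F=8, L=35
Step 3: N_B=52, N_X=26, N_F=36, L=114

Answer: 114


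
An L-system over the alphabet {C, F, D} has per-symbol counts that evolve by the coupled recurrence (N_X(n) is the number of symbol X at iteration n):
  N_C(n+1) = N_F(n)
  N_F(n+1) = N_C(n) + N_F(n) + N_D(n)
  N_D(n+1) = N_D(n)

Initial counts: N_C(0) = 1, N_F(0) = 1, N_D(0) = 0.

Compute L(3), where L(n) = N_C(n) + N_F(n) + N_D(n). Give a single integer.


Step 0: N_C=1, N_F=1, N_D=0, L=2
Step 1: N_C=1, N_F=2, N_D=0, L=3
Step 2: N_C=2, N_F=3, N_D=0, L=5
Step 3: N_C=3, N_F=5, N_D=0, L=8

Answer: 8


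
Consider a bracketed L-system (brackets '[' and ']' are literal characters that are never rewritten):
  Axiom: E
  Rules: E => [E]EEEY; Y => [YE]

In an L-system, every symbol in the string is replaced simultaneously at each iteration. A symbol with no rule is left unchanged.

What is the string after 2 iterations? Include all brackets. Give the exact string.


Step 0: E
Step 1: [E]EEEY
Step 2: [[E]EEEY][E]EEEY[E]EEEY[E]EEEY[YE]

Answer: [[E]EEEY][E]EEEY[E]EEEY[E]EEEY[YE]


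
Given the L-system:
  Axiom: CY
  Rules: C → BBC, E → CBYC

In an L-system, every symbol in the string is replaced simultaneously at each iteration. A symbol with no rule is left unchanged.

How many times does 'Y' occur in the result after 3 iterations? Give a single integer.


Answer: 1

Derivation:
Step 0: CY  (1 'Y')
Step 1: BBCY  (1 'Y')
Step 2: BBBBCY  (1 'Y')
Step 3: BBBBBBCY  (1 'Y')


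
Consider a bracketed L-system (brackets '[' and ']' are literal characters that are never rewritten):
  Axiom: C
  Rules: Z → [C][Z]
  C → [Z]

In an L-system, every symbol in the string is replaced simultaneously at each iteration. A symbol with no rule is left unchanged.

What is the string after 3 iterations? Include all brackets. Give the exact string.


Answer: [[[Z]][[C][Z]]]

Derivation:
Step 0: C
Step 1: [Z]
Step 2: [[C][Z]]
Step 3: [[[Z]][[C][Z]]]


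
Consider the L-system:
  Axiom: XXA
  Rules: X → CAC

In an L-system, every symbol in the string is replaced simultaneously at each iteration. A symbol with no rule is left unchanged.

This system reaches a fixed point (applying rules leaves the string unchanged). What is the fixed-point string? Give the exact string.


Step 0: XXA
Step 1: CACCACA
Step 2: CACCACA  (unchanged — fixed point at step 1)

Answer: CACCACA


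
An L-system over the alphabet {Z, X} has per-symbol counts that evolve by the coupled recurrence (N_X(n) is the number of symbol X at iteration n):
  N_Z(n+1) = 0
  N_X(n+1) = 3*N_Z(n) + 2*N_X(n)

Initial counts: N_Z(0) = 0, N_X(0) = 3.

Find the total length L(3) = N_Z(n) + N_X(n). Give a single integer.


Answer: 24

Derivation:
Step 0: N_Z=0, N_X=3, L=3
Step 1: N_Z=0, N_X=6, L=6
Step 2: N_Z=0, N_X=12, L=12
Step 3: N_Z=0, N_X=24, L=24


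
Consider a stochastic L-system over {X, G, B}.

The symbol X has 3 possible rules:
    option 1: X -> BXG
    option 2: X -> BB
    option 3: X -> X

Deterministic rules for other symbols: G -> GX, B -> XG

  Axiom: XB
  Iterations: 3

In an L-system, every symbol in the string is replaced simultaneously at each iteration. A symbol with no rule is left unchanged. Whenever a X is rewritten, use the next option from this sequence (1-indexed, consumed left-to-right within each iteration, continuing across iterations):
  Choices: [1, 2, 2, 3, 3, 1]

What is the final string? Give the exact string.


Step 0: XB
Step 1: BXGXG  (used choices [1])
Step 2: XGBBGXBBGX  (used choices [2, 2])
Step 3: XGXXGXGGXXXGXGGXBXG  (used choices [3, 3, 1])

Answer: XGXXGXGGXXXGXGGXBXG


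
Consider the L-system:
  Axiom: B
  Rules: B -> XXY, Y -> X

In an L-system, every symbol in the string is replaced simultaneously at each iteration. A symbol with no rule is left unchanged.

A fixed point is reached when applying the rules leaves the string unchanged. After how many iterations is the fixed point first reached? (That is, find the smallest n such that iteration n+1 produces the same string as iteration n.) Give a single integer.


Step 0: B
Step 1: XXY
Step 2: XXX
Step 3: XXX  (unchanged — fixed point at step 2)

Answer: 2


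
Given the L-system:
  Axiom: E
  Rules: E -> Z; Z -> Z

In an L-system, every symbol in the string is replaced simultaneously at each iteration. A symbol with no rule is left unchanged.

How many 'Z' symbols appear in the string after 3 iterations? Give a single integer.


Step 0: E  (0 'Z')
Step 1: Z  (1 'Z')
Step 2: Z  (1 'Z')
Step 3: Z  (1 'Z')

Answer: 1


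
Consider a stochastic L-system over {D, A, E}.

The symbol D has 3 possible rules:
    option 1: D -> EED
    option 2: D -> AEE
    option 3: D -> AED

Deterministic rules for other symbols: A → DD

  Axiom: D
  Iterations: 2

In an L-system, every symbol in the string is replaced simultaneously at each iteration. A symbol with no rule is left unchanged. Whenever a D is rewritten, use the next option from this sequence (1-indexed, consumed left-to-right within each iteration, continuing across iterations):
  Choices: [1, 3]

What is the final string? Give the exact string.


Step 0: D
Step 1: EED  (used choices [1])
Step 2: EEAED  (used choices [3])

Answer: EEAED


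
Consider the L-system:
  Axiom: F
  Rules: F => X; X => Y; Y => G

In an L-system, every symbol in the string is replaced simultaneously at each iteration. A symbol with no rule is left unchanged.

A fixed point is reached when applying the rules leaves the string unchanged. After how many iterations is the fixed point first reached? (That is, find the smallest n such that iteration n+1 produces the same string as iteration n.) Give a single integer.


Answer: 3

Derivation:
Step 0: F
Step 1: X
Step 2: Y
Step 3: G
Step 4: G  (unchanged — fixed point at step 3)


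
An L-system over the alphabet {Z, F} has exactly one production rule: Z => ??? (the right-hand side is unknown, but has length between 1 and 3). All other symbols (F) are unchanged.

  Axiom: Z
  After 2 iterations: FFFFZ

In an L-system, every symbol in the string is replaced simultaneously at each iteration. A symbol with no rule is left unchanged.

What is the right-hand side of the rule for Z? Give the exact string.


Trying Z => FFZ:
  Step 0: Z
  Step 1: FFZ
  Step 2: FFFFZ
Matches the given result.

Answer: FFZ


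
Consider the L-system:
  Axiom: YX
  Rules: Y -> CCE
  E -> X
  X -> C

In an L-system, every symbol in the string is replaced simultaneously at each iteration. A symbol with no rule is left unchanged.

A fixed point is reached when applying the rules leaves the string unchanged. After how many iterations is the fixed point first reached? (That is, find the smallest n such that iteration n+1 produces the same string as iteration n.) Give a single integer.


Step 0: YX
Step 1: CCEC
Step 2: CCXC
Step 3: CCCC
Step 4: CCCC  (unchanged — fixed point at step 3)

Answer: 3


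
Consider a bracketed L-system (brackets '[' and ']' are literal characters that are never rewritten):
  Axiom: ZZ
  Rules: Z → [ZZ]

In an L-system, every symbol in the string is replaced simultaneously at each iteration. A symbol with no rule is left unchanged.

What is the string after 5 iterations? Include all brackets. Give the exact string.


Answer: [[[[[ZZ][ZZ]][[ZZ][ZZ]]][[[ZZ][ZZ]][[ZZ][ZZ]]]][[[[ZZ][ZZ]][[ZZ][ZZ]]][[[ZZ][ZZ]][[ZZ][ZZ]]]]][[[[[ZZ][ZZ]][[ZZ][ZZ]]][[[ZZ][ZZ]][[ZZ][ZZ]]]][[[[ZZ][ZZ]][[ZZ][ZZ]]][[[ZZ][ZZ]][[ZZ][ZZ]]]]]

Derivation:
Step 0: ZZ
Step 1: [ZZ][ZZ]
Step 2: [[ZZ][ZZ]][[ZZ][ZZ]]
Step 3: [[[ZZ][ZZ]][[ZZ][ZZ]]][[[ZZ][ZZ]][[ZZ][ZZ]]]
Step 4: [[[[ZZ][ZZ]][[ZZ][ZZ]]][[[ZZ][ZZ]][[ZZ][ZZ]]]][[[[ZZ][ZZ]][[ZZ][ZZ]]][[[ZZ][ZZ]][[ZZ][ZZ]]]]
Step 5: [[[[[ZZ][ZZ]][[ZZ][ZZ]]][[[ZZ][ZZ]][[ZZ][ZZ]]]][[[[ZZ][ZZ]][[ZZ][ZZ]]][[[ZZ][ZZ]][[ZZ][ZZ]]]]][[[[[ZZ][ZZ]][[ZZ][ZZ]]][[[ZZ][ZZ]][[ZZ][ZZ]]]][[[[ZZ][ZZ]][[ZZ][ZZ]]][[[ZZ][ZZ]][[ZZ][ZZ]]]]]


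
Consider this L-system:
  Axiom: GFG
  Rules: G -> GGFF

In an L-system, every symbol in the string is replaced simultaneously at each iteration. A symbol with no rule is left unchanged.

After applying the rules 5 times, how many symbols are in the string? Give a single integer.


Step 0: length = 3
Step 1: length = 9
Step 2: length = 21
Step 3: length = 45
Step 4: length = 93
Step 5: length = 189

Answer: 189


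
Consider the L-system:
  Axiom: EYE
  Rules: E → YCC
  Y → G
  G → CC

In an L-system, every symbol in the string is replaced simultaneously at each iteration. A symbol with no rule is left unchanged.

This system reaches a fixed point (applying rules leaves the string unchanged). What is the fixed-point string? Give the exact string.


Answer: CCCCCCCCCC

Derivation:
Step 0: EYE
Step 1: YCCGYCC
Step 2: GCCCCGCC
Step 3: CCCCCCCCCC
Step 4: CCCCCCCCCC  (unchanged — fixed point at step 3)


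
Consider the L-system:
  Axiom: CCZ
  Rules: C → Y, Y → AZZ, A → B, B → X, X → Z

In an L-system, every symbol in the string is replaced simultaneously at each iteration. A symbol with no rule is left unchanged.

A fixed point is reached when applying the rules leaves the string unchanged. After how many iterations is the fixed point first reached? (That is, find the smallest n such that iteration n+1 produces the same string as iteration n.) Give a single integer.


Answer: 5

Derivation:
Step 0: CCZ
Step 1: YYZ
Step 2: AZZAZZZ
Step 3: BZZBZZZ
Step 4: XZZXZZZ
Step 5: ZZZZZZZ
Step 6: ZZZZZZZ  (unchanged — fixed point at step 5)


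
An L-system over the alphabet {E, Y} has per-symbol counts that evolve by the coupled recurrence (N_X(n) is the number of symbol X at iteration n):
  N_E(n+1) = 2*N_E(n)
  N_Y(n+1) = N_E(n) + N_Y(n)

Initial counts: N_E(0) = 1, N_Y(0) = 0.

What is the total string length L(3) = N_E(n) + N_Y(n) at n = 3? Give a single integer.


Answer: 15

Derivation:
Step 0: N_E=1, N_Y=0, L=1
Step 1: N_E=2, N_Y=1, L=3
Step 2: N_E=4, N_Y=3, L=7
Step 3: N_E=8, N_Y=7, L=15


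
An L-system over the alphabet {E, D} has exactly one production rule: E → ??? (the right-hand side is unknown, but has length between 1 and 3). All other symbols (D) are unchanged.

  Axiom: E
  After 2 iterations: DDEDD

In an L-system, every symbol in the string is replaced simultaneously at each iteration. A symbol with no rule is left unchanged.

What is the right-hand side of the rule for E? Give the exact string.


Answer: DED

Derivation:
Trying E → DED:
  Step 0: E
  Step 1: DED
  Step 2: DDEDD
Matches the given result.


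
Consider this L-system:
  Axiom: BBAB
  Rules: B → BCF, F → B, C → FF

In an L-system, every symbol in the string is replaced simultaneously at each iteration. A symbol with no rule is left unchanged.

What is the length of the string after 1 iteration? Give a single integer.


Answer: 10

Derivation:
Step 0: length = 4
Step 1: length = 10


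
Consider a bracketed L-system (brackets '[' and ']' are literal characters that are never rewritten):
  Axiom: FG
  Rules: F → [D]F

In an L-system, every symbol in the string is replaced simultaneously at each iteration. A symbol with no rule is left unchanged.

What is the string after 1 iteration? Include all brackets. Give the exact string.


Step 0: FG
Step 1: [D]FG

Answer: [D]FG


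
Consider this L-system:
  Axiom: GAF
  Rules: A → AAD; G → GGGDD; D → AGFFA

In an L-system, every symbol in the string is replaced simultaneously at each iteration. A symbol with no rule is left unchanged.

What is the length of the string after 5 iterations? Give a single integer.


Answer: 1961

Derivation:
Step 0: length = 3
Step 1: length = 9
Step 2: length = 37
Step 3: length = 137
Step 4: length = 521
Step 5: length = 1961


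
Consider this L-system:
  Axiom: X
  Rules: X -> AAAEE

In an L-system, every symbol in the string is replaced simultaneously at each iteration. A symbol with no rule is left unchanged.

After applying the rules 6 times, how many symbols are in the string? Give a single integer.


Step 0: length = 1
Step 1: length = 5
Step 2: length = 5
Step 3: length = 5
Step 4: length = 5
Step 5: length = 5
Step 6: length = 5

Answer: 5


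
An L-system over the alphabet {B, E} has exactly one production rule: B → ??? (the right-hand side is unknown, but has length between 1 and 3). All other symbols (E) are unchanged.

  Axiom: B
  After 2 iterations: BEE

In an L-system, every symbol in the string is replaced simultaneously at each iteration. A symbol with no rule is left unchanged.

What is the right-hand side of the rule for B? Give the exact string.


Trying B → BE:
  Step 0: B
  Step 1: BE
  Step 2: BEE
Matches the given result.

Answer: BE


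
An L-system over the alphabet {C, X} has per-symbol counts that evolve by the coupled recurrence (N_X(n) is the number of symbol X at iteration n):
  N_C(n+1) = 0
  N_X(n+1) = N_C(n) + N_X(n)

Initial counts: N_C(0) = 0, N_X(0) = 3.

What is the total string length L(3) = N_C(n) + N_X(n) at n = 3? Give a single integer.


Step 0: N_C=0, N_X=3, L=3
Step 1: N_C=0, N_X=3, L=3
Step 2: N_C=0, N_X=3, L=3
Step 3: N_C=0, N_X=3, L=3

Answer: 3


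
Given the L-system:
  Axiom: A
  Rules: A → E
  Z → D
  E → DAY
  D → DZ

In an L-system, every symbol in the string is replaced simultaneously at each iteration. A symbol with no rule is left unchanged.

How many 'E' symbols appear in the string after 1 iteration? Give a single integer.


Answer: 1

Derivation:
Step 0: A  (0 'E')
Step 1: E  (1 'E')


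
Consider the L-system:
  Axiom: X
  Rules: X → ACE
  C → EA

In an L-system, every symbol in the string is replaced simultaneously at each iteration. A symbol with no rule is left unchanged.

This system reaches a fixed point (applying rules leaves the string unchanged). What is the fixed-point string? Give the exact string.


Step 0: X
Step 1: ACE
Step 2: AEAE
Step 3: AEAE  (unchanged — fixed point at step 2)

Answer: AEAE


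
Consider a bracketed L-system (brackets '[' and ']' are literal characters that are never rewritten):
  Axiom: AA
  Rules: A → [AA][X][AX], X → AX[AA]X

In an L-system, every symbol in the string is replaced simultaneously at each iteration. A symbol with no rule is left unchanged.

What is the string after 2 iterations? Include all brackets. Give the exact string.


Answer: [[AA][X][AX][AA][X][AX]][AX[AA]X][[AA][X][AX]AX[AA]X][[AA][X][AX][AA][X][AX]][AX[AA]X][[AA][X][AX]AX[AA]X]

Derivation:
Step 0: AA
Step 1: [AA][X][AX][AA][X][AX]
Step 2: [[AA][X][AX][AA][X][AX]][AX[AA]X][[AA][X][AX]AX[AA]X][[AA][X][AX][AA][X][AX]][AX[AA]X][[AA][X][AX]AX[AA]X]


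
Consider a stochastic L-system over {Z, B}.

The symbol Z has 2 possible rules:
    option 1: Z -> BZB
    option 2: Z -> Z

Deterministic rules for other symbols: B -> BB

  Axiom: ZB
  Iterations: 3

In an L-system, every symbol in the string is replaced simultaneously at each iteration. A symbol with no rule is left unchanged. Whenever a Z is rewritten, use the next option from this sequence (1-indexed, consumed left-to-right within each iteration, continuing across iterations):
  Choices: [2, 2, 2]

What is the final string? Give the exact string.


Step 0: ZB
Step 1: ZBB  (used choices [2])
Step 2: ZBBBB  (used choices [2])
Step 3: ZBBBBBBBB  (used choices [2])

Answer: ZBBBBBBBB


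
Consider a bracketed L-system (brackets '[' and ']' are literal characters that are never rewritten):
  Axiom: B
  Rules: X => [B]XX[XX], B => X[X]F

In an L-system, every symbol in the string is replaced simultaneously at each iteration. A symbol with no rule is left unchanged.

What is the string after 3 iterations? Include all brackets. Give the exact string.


Step 0: B
Step 1: X[X]F
Step 2: [B]XX[XX][[B]XX[XX]]F
Step 3: [X[X]F][B]XX[XX][B]XX[XX][[B]XX[XX][B]XX[XX]][[X[X]F][B]XX[XX][B]XX[XX][[B]XX[XX][B]XX[XX]]]F

Answer: [X[X]F][B]XX[XX][B]XX[XX][[B]XX[XX][B]XX[XX]][[X[X]F][B]XX[XX][B]XX[XX][[B]XX[XX][B]XX[XX]]]F


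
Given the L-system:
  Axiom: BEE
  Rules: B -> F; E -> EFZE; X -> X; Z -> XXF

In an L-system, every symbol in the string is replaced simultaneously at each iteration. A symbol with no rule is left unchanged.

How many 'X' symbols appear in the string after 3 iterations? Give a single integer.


Answer: 12

Derivation:
Step 0: BEE  (0 'X')
Step 1: FEFZEEFZE  (0 'X')
Step 2: FEFZEFXXFEFZEEFZEFXXFEFZE  (4 'X')
Step 3: FEFZEFXXFEFZEFXXFEFZEFXXFEFZEEFZEFXXFEFZEFXXFEFZEFXXFEFZE  (12 'X')


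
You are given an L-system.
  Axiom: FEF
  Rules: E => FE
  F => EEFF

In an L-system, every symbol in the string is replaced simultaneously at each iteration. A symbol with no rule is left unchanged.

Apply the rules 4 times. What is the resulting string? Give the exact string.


Step 0: FEF
Step 1: EEFFFEEEFF
Step 2: FEFEEEFFEEFFEEFFFEFEFEEEFFEEFF
Step 3: EEFFFEEEFFFEFEFEEEFFEEFFFEFEEEFFEEFFFEFEEEFFEEFFEEFFFEEEFFFEEEFFFEFEFEEEFFEEFFFEFEEEFFEEFF
Step 4: FEFEEEFFEEFFEEFFFEFEFEEEFFEEFFEEFFFEEEFFFEEEFFFEFEFEEEFFEEFFFEFEEEFFEEFFEEFFFEEEFFFEFEFEEEFFEEFFFEFEEEFFEEFFEEFFFEEEFFFEFEFEEEFFEEFFFEFEEEFFEEFFFEFEEEFFEEFFEEFFFEFEFEEEFFEEFFEEFFFEFEFEEEFFEEFFEEFFFEEEFFFEEEFFFEFEFEEEFFEEFFFEFEEEFFEEFFEEFFFEEEFFFEFEFEEEFFEEFFFEFEEEFFEEFF

Answer: FEFEEEFFEEFFEEFFFEFEFEEEFFEEFFEEFFFEEEFFFEEEFFFEFEFEEEFFEEFFFEFEEEFFEEFFEEFFFEEEFFFEFEFEEEFFEEFFFEFEEEFFEEFFEEFFFEEEFFFEFEFEEEFFEEFFFEFEEEFFEEFFFEFEEEFFEEFFEEFFFEFEFEEEFFEEFFEEFFFEFEFEEEFFEEFFEEFFFEEEFFFEEEFFFEFEFEEEFFEEFFFEFEEEFFEEFFEEFFFEEEFFFEFEFEEEFFEEFFFEFEEEFFEEFF


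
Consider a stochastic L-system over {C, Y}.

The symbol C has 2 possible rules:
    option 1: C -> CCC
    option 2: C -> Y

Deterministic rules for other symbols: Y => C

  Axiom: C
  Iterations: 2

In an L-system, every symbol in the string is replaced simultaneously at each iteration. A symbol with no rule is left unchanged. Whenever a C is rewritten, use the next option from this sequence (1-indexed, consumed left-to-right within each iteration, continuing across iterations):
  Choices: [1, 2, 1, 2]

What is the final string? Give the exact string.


Answer: YCCCY

Derivation:
Step 0: C
Step 1: CCC  (used choices [1])
Step 2: YCCCY  (used choices [2, 1, 2])


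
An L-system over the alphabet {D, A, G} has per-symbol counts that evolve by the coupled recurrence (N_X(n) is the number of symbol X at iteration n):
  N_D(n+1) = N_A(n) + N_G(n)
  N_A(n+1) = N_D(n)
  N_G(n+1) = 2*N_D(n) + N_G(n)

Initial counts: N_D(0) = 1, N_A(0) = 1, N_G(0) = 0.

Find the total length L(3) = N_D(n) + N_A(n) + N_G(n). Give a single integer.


Answer: 18

Derivation:
Step 0: N_D=1, N_A=1, N_G=0, L=2
Step 1: N_D=1, N_A=1, N_G=2, L=4
Step 2: N_D=3, N_A=1, N_G=4, L=8
Step 3: N_D=5, N_A=3, N_G=10, L=18


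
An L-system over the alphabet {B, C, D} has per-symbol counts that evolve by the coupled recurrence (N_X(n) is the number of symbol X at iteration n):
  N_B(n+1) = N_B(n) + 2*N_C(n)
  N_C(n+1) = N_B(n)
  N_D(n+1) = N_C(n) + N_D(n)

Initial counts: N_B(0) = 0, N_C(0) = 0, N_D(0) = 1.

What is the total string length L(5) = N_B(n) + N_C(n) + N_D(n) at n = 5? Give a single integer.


Step 0: N_B=0, N_C=0, N_D=1, L=1
Step 1: N_B=0, N_C=0, N_D=1, L=1
Step 2: N_B=0, N_C=0, N_D=1, L=1
Step 3: N_B=0, N_C=0, N_D=1, L=1
Step 4: N_B=0, N_C=0, N_D=1, L=1
Step 5: N_B=0, N_C=0, N_D=1, L=1

Answer: 1


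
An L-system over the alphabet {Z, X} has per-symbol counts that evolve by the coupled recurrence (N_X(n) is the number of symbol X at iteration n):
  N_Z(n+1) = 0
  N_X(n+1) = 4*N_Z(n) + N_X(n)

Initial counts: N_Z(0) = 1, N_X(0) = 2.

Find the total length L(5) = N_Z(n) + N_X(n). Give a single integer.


Step 0: N_Z=1, N_X=2, L=3
Step 1: N_Z=0, N_X=6, L=6
Step 2: N_Z=0, N_X=6, L=6
Step 3: N_Z=0, N_X=6, L=6
Step 4: N_Z=0, N_X=6, L=6
Step 5: N_Z=0, N_X=6, L=6

Answer: 6


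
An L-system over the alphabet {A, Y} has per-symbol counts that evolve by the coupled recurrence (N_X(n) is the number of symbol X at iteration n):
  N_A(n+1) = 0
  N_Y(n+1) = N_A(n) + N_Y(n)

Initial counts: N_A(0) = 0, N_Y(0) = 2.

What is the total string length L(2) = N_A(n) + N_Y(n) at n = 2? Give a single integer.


Answer: 2

Derivation:
Step 0: N_A=0, N_Y=2, L=2
Step 1: N_A=0, N_Y=2, L=2
Step 2: N_A=0, N_Y=2, L=2


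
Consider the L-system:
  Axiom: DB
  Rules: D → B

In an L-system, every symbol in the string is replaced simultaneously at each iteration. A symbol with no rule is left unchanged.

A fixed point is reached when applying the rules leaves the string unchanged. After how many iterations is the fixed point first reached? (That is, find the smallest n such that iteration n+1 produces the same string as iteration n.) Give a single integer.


Answer: 1

Derivation:
Step 0: DB
Step 1: BB
Step 2: BB  (unchanged — fixed point at step 1)


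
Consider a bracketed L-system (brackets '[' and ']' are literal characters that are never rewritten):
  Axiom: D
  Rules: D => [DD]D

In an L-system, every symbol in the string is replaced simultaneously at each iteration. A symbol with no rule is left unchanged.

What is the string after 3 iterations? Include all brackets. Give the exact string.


Step 0: D
Step 1: [DD]D
Step 2: [[DD]D[DD]D][DD]D
Step 3: [[[DD]D[DD]D][DD]D[[DD]D[DD]D][DD]D][[DD]D[DD]D][DD]D

Answer: [[[DD]D[DD]D][DD]D[[DD]D[DD]D][DD]D][[DD]D[DD]D][DD]D
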